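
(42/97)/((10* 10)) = 21/4850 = 0.00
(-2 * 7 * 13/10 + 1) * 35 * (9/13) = -5418/13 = -416.77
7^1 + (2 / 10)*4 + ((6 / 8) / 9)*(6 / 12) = 941 / 120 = 7.84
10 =10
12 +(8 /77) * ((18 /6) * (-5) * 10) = -276 /77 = -3.58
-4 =-4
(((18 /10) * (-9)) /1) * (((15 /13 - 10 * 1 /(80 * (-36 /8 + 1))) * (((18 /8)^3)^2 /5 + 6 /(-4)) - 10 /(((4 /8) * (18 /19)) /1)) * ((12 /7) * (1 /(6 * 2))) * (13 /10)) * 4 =-4814216433 /50176000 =-95.95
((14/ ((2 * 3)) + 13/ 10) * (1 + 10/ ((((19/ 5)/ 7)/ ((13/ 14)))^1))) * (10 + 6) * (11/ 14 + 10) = 22647584/ 1995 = 11352.17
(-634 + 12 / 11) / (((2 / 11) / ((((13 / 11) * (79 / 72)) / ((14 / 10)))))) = -17874935 / 5544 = -3224.19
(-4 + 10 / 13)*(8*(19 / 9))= -2128 / 39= -54.56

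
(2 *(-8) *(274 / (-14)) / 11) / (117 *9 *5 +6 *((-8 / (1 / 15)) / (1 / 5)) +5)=1096 / 64295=0.02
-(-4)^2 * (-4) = 64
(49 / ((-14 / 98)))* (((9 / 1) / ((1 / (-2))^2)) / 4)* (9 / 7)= -3969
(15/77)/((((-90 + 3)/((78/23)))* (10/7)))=-39/7337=-0.01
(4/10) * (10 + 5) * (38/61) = 228/61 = 3.74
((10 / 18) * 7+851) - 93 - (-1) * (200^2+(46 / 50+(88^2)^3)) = 104490928698032 / 225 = 464404127546.81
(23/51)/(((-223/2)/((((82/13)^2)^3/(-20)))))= 3496076721376/274476493785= 12.74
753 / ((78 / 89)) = 22339 / 26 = 859.19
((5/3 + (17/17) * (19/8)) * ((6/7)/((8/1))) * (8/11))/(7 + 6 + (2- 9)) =97/1848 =0.05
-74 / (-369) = 74 / 369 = 0.20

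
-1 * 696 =-696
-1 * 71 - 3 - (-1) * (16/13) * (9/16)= -953/13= -73.31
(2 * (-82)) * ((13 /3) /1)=-710.67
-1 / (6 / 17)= -17 / 6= -2.83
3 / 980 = 0.00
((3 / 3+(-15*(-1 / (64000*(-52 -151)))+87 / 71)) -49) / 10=-8629286613 / 1844864000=-4.68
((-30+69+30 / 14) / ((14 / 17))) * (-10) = -24480 / 49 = -499.59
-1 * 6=-6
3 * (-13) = -39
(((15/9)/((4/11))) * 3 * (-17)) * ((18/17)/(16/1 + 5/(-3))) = -1485/86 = -17.27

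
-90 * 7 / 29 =-630 / 29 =-21.72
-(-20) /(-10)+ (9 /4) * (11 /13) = -5 /52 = -0.10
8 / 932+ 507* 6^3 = 25516298 / 233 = 109512.01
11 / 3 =3.67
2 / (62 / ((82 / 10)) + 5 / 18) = 1476 / 5785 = 0.26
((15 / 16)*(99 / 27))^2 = 3025 / 256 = 11.82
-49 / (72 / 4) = -49 / 18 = -2.72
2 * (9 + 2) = 22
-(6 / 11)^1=-6 / 11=-0.55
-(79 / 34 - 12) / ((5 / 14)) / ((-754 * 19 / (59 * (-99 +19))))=1087016 / 121771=8.93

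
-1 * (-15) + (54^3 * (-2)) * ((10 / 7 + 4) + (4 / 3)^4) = -2704922.14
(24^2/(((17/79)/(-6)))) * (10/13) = -2730240/221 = -12354.03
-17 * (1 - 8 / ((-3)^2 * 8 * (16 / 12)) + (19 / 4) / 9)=-221 / 9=-24.56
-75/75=-1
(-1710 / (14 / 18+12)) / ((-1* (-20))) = -1539 / 230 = -6.69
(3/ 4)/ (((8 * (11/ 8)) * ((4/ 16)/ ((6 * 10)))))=180/ 11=16.36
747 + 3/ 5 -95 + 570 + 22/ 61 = 373003/ 305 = 1222.96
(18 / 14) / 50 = 9 / 350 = 0.03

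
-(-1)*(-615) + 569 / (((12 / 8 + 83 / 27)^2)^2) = -2284252080951 / 3722098081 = -613.70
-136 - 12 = -148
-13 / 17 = -0.76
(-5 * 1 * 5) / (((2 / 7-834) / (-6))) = -525 / 2918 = -0.18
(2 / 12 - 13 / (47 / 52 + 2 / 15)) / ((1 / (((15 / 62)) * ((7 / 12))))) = -2101085 / 1203792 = -1.75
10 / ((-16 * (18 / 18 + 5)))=-5 / 48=-0.10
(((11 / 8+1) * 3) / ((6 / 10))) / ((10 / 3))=57 / 16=3.56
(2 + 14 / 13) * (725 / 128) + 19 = 7577 / 208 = 36.43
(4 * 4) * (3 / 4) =12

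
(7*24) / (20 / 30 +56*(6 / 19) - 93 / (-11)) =6.27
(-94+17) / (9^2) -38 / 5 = -3463 / 405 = -8.55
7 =7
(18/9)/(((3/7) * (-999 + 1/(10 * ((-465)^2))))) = -10090500/2160087749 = -0.00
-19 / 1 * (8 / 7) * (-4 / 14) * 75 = 22800 / 49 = 465.31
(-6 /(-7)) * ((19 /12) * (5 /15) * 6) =2.71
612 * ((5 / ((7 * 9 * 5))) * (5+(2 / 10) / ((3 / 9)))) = 272 / 5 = 54.40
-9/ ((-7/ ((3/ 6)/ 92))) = 0.01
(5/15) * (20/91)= 20/273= 0.07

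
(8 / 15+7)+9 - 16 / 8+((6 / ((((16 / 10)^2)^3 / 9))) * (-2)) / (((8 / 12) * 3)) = 22245571 / 1966080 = 11.31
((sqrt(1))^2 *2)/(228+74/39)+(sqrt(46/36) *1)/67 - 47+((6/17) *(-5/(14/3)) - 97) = -77017782/533477+sqrt(46)/402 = -144.35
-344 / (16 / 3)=-129 / 2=-64.50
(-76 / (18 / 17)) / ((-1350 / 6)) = 646 / 2025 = 0.32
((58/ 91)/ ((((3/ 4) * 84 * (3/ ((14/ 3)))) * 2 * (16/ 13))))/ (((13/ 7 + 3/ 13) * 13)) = 29/ 123120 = 0.00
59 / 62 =0.95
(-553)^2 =305809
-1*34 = -34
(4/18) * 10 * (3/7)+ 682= 14342/21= 682.95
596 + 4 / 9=5368 / 9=596.44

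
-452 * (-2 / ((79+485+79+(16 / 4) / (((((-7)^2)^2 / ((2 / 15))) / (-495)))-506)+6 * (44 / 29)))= 62944616 / 10165381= 6.19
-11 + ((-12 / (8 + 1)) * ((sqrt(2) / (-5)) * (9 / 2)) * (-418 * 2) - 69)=-5016 * sqrt(2) / 5 - 80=-1498.74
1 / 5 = 0.20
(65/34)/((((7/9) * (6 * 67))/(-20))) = -975/7973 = -0.12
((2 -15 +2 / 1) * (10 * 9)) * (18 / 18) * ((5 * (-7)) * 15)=519750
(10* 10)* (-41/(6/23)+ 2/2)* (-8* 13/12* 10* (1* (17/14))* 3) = 103538500/21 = 4930404.76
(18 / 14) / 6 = 3 / 14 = 0.21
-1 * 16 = -16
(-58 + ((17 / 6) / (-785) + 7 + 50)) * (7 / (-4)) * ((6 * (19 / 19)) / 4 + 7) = 562513 / 37680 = 14.93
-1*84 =-84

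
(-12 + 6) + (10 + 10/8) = 21/4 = 5.25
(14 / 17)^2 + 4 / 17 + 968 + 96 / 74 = 10374464 / 10693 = 970.21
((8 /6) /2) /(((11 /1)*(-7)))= -2 /231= -0.01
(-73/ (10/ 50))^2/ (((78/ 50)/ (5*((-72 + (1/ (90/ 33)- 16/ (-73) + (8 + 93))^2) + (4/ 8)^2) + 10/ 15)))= 3071922189625/ 702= 4375957535.08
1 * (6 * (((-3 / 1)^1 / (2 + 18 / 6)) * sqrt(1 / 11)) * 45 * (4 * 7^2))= -31752 * sqrt(11) / 11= -9573.59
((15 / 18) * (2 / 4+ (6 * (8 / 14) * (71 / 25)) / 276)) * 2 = 4309 / 4830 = 0.89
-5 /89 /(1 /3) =-15 /89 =-0.17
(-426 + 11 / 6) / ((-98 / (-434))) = -78895 / 42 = -1878.45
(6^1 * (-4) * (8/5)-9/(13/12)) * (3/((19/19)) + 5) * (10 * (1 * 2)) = -97152/13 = -7473.23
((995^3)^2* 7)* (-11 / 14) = -10674097602918921875 / 2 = -5337048801459460937.50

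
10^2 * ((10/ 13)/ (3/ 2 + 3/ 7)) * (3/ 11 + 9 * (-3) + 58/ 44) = -301000/ 297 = -1013.47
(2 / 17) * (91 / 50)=91 / 425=0.21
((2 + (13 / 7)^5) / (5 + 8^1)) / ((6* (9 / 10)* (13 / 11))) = 7423295 / 25563447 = 0.29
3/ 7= 0.43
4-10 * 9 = -86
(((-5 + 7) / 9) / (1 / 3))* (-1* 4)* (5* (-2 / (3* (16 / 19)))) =95 / 9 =10.56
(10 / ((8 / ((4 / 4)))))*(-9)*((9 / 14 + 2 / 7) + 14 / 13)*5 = -82125 / 728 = -112.81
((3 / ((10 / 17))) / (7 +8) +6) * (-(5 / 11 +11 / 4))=-44697 / 2200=-20.32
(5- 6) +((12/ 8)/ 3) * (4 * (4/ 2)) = 3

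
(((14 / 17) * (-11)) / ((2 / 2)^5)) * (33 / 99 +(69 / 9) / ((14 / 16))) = -4202 / 51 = -82.39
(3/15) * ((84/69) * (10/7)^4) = 8000/7889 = 1.01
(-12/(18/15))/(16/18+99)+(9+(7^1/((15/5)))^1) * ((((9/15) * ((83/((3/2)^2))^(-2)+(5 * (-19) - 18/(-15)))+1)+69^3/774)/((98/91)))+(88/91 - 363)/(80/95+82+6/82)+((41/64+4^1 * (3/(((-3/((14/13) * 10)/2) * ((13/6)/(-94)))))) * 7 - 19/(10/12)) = 418973756410833911886487/13953536167637601600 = 30026.35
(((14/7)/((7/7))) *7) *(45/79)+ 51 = 58.97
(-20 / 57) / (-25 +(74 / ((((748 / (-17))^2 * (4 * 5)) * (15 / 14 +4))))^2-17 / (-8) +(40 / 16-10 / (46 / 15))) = 217282747264000 / 14636649930403209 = 0.01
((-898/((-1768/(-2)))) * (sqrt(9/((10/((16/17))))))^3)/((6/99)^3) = -3557.51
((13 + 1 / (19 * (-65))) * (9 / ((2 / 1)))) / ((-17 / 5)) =-72243 / 4199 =-17.20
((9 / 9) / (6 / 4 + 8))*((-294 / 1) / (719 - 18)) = -588 / 13319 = -0.04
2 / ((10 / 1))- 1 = -4 / 5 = -0.80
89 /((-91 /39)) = -267 /7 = -38.14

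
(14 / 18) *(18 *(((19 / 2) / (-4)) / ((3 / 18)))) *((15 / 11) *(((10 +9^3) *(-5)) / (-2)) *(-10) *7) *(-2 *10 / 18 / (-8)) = 430005625 / 88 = 4886427.56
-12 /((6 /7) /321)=-4494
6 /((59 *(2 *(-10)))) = -3 /590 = -0.01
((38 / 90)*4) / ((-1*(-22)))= 38 / 495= 0.08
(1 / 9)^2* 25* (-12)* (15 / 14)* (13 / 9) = -3250 / 567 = -5.73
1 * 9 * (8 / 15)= 24 / 5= 4.80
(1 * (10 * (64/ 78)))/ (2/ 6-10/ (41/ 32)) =-13120/ 11947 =-1.10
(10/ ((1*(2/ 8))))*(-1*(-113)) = 4520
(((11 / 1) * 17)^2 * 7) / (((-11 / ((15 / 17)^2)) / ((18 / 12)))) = -51975 / 2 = -25987.50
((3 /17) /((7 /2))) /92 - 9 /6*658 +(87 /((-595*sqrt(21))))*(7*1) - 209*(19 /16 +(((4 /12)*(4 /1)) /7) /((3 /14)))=-560041987 /394128 - 29*sqrt(21) /595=-1421.19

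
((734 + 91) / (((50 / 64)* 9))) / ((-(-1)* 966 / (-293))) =-35.59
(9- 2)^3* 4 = 1372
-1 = -1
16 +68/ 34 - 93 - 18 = -93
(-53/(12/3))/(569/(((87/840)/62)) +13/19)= -29203/750717348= -0.00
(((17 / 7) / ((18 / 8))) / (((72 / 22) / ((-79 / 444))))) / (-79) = 187 / 251748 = 0.00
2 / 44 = 1 / 22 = 0.05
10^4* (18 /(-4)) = -45000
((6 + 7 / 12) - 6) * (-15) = -35 / 4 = -8.75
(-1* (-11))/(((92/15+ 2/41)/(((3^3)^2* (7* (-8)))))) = -138087180/1901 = -72639.23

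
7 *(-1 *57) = -399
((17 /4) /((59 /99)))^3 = 4767078987 /13144256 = 362.67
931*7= 6517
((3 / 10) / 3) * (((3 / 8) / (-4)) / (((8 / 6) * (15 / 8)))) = -3 / 800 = -0.00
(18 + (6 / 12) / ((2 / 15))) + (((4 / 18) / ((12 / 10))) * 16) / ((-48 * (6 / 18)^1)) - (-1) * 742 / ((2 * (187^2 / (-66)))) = 7163483 / 343332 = 20.86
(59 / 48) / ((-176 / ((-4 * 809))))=47731 / 2112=22.60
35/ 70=1/ 2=0.50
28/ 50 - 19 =-461/ 25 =-18.44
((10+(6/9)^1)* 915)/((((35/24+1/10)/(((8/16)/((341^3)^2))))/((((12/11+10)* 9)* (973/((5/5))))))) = 625628102400/3234153031023196337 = 0.00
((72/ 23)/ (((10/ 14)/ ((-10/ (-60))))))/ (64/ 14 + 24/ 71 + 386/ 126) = 375732/ 4101245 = 0.09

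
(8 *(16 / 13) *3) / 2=14.77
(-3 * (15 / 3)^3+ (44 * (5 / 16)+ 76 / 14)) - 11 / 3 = -30197 / 84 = -359.49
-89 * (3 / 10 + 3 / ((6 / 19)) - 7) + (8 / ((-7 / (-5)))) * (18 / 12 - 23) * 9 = -47422 / 35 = -1354.91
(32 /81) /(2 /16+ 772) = 0.00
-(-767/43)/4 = 767/172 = 4.46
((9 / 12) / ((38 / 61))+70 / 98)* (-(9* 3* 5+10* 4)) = -51025 / 152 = -335.69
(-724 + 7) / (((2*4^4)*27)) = -239 / 4608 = -0.05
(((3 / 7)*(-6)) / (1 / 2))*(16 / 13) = -576 / 91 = -6.33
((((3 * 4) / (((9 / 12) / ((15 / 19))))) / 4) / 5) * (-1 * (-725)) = 8700 / 19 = 457.89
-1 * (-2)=2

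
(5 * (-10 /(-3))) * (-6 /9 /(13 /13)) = -100 /9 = -11.11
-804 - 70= -874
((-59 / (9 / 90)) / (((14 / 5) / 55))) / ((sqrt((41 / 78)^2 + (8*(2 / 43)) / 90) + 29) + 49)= -752461515000 / 5064099229 + 575250*sqrt(78866945) / 5064099229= -147.58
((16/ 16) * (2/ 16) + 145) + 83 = 1825/ 8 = 228.12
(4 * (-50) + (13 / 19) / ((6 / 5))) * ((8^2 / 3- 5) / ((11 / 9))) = -1114015 / 418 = -2665.11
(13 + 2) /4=15 /4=3.75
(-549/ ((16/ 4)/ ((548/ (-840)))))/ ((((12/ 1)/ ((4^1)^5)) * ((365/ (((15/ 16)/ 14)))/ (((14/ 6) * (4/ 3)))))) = 33428/ 7665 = 4.36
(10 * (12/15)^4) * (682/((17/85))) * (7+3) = 698368/5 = 139673.60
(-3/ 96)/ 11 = -1/ 352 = -0.00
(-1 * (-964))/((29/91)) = 87724/29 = 3024.97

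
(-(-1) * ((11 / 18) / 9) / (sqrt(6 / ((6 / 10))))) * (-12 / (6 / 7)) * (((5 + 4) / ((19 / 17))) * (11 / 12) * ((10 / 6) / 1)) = -14399 * sqrt(10) / 12312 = -3.70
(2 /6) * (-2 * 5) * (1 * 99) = -330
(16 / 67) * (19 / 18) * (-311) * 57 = -898168 / 201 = -4468.50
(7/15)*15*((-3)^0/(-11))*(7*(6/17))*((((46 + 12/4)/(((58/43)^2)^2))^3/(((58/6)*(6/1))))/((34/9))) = -6219701628651632637874652427/267211068854234286971543552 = -23.28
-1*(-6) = 6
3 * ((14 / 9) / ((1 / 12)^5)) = 1161216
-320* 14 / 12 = -1120 / 3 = -373.33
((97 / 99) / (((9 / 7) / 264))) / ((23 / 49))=266168 / 621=428.61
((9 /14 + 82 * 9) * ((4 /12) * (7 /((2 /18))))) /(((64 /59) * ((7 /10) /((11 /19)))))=100669635 /8512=11826.79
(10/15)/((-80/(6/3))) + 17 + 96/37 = 43463/2220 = 19.58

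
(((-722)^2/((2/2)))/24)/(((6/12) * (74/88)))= 5734124/111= 51658.77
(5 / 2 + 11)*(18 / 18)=27 / 2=13.50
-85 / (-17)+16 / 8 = 7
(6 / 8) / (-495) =-1 / 660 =-0.00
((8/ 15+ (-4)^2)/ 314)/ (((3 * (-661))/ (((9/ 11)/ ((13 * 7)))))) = -124/ 519403885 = -0.00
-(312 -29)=-283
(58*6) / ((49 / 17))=5916 / 49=120.73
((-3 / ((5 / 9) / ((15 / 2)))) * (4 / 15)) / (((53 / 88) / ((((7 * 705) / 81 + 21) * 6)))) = -2335872 / 265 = -8814.61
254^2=64516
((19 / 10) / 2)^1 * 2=19 / 10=1.90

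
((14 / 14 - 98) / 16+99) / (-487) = -1487 / 7792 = -0.19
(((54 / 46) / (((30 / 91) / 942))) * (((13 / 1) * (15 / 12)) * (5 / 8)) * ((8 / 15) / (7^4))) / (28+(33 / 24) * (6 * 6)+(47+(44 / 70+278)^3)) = 29849625 / 85324038854986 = 0.00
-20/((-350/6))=12/35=0.34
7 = 7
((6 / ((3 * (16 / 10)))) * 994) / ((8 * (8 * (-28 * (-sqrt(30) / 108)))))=639 * sqrt(30) / 256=13.67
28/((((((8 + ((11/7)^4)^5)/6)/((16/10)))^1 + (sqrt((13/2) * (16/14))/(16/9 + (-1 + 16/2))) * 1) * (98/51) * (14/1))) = 344714565749530929788747736146090907092080/291151504600752825996825004035991838662483827 - 12763607901146420371555634590940672512 * sqrt(91)/291151504600752825996825004035991838662483827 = 0.00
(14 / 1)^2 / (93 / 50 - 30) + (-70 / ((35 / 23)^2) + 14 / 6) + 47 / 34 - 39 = -17336027 / 239190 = -72.48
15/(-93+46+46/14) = -35/102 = -0.34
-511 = -511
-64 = -64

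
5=5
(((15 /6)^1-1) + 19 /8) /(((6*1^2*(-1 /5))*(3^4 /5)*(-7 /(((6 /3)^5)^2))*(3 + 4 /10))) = 248000 /28917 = 8.58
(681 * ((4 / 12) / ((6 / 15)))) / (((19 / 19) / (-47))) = -26672.50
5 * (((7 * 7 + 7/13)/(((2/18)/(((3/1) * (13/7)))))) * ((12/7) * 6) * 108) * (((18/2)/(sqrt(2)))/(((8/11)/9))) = 5378182920 * sqrt(2)/7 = 1086557032.34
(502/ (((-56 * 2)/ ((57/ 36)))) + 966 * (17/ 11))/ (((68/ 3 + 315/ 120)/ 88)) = 5169.75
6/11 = 0.55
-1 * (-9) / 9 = 1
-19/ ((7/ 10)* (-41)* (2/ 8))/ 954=380/ 136899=0.00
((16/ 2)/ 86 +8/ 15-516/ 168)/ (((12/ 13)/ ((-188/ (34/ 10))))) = 13490269/ 92106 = 146.46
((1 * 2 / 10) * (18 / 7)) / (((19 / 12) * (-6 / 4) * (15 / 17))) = -816 / 3325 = -0.25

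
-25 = -25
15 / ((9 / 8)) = 40 / 3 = 13.33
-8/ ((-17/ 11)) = 88/ 17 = 5.18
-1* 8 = -8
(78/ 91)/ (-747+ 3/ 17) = -17/ 14812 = -0.00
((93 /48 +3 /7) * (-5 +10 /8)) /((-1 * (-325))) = -159 /5824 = -0.03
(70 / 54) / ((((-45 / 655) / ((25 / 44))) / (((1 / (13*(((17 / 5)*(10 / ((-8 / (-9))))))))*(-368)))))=42182000 / 5316597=7.93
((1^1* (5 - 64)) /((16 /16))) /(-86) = 59 /86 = 0.69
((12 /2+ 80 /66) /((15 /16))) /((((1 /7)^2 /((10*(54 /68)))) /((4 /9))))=43904 /33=1330.42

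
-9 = -9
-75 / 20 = -3.75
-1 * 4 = -4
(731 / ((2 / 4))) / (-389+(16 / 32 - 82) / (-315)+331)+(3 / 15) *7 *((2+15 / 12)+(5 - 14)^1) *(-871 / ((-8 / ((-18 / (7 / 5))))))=6543927009 / 582032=11243.24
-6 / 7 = -0.86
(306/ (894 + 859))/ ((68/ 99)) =891/ 3506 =0.25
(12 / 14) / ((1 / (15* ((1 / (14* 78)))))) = 15 / 1274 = 0.01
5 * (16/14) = 40/7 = 5.71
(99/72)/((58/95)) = 2.25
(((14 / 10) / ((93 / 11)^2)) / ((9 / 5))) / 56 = 121 / 622728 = 0.00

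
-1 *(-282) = 282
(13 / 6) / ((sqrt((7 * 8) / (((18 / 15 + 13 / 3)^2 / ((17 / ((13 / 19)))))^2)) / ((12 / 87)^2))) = 2328482 * sqrt(14) / 1283513175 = 0.01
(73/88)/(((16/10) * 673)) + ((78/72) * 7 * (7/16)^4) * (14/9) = 11342605151/26198802432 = 0.43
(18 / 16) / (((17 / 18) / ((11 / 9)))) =99 / 68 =1.46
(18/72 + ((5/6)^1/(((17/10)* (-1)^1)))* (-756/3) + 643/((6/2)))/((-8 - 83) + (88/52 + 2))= -179335/46308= -3.87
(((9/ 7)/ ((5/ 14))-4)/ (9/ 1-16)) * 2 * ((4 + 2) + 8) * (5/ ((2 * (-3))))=-4/ 3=-1.33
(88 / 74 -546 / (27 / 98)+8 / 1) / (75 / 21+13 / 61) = -35060543 / 67266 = -521.22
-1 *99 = -99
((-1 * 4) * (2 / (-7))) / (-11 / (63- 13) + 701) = 400 / 245273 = 0.00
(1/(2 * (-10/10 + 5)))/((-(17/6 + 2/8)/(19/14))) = -0.06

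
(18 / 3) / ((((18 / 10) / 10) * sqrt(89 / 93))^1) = 100 * sqrt(8277) / 267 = 34.07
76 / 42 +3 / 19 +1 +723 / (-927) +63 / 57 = 135322 / 41097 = 3.29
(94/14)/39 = 47/273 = 0.17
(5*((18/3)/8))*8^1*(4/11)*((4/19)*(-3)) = -1440/209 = -6.89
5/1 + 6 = 11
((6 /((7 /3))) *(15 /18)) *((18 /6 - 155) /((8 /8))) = -2280 /7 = -325.71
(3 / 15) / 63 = 1 / 315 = 0.00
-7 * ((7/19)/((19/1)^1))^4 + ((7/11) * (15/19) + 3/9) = 468388236605/560457580353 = 0.84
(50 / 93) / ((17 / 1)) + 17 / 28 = 28277 / 44268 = 0.64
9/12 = 3/4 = 0.75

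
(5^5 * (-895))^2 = 7822509765625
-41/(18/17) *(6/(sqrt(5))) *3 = -697 *sqrt(5)/5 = -311.71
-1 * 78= -78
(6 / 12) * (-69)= -69 / 2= -34.50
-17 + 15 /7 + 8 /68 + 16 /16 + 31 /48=-74791 /5712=-13.09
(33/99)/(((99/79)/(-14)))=-1106/297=-3.72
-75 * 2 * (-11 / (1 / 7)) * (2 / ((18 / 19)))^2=1389850 / 27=51475.93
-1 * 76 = -76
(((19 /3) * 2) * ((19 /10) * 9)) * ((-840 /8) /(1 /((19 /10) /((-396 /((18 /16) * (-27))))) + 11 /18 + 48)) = -23334318 /56915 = -409.99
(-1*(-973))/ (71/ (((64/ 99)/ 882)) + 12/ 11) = 0.01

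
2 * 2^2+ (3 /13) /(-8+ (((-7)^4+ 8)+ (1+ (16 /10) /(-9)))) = 11240663 /1405066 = 8.00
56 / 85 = 0.66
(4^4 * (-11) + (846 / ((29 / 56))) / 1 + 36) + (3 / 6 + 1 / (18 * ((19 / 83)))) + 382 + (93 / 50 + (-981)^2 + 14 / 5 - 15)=238425510997 / 247950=961587.06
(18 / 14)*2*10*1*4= 720 / 7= 102.86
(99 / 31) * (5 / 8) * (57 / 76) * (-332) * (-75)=9244125 / 248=37274.70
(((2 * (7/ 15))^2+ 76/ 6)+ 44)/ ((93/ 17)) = 220082/ 20925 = 10.52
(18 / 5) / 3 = 6 / 5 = 1.20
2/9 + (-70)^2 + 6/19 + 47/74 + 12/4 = 62057407/12654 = 4904.17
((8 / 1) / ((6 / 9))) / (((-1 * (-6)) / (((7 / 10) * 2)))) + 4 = 34 / 5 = 6.80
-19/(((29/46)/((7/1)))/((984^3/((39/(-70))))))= 136010223175680/377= 360769822747.16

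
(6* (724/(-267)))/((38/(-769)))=556756/1691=329.25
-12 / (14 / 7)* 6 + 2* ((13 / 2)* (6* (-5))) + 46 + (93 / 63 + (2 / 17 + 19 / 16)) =-2154673 / 5712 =-377.22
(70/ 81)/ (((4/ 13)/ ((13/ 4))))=9.13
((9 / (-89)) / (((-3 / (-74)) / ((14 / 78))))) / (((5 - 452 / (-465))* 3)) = -80290 / 3212989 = -0.02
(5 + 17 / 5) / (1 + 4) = 42 / 25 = 1.68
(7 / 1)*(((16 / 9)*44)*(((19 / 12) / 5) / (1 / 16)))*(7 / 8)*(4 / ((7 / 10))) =374528 / 27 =13871.41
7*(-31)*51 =-11067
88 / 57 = 1.54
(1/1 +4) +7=12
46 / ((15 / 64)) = 2944 / 15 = 196.27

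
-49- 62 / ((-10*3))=-704 / 15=-46.93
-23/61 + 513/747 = 1568/5063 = 0.31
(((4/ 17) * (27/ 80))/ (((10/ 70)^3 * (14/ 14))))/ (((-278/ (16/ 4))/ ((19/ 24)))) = -58653/ 189040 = -0.31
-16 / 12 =-4 / 3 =-1.33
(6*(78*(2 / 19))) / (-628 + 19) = -312 / 3857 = -0.08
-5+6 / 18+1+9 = 5.33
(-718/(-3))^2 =515524/9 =57280.44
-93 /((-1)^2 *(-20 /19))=88.35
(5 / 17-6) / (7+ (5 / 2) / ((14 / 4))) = -679 / 918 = -0.74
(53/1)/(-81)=-53/81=-0.65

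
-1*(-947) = 947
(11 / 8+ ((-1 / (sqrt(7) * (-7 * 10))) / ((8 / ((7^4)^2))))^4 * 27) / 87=253461969116489422572523 / 3563520000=71126854659575.20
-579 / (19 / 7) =-213.32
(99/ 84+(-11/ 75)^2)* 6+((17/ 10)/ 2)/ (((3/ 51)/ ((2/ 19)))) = 2174936/ 249375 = 8.72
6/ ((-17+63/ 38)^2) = 8664/ 339889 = 0.03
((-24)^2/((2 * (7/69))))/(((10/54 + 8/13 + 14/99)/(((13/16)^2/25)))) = 405208089/5091800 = 79.58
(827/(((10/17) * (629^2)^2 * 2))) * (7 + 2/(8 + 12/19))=490411/15100714908520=0.00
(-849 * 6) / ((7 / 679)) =-494118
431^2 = 185761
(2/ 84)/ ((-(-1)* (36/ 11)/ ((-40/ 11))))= -5/ 189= -0.03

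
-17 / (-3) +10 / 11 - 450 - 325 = -25358 / 33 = -768.42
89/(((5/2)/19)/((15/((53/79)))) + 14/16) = 3206136/31733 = 101.03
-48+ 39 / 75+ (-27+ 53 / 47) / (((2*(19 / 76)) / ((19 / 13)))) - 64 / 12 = -5885771 / 45825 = -128.44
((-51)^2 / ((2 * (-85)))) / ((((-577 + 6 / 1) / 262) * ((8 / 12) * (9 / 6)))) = 20043 / 2855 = 7.02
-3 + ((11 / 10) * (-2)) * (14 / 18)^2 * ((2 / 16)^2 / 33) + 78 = 5831951 / 77760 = 75.00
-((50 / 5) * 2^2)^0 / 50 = -1 / 50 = -0.02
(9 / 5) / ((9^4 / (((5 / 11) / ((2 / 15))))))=5 / 5346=0.00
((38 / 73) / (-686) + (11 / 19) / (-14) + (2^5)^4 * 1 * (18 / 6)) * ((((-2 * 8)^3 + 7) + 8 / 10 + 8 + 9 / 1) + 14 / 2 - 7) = -4351972530914458 / 339815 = -12806887662.15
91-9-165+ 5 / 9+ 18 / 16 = -5855 / 72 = -81.32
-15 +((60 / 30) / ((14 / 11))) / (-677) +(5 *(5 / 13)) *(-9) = -1990523 / 61607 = -32.31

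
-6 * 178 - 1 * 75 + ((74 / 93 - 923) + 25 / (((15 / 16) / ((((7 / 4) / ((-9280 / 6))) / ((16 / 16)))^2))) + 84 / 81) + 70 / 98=-52057585883047 / 25228385280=-2063.45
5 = 5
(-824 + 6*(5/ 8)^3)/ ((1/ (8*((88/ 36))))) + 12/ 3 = -2315683/ 144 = -16081.13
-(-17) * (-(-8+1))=119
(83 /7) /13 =83 /91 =0.91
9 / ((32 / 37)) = 333 / 32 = 10.41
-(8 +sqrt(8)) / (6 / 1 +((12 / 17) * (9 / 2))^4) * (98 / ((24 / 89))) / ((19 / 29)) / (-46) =10562817349 * sqrt(2) / 47217930408 +10562817349 / 11804482602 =1.21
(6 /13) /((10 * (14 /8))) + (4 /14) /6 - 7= -9454 /1365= -6.93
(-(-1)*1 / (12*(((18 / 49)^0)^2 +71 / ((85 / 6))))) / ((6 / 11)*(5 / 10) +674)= 935 / 45481044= 0.00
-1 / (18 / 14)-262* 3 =-7081 / 9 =-786.78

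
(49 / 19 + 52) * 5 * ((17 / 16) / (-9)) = -88145 / 2736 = -32.22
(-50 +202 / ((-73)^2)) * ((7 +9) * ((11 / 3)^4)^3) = -4720823698.66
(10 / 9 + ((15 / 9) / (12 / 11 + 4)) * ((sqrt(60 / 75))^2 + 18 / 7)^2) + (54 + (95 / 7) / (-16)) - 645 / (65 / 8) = -68705983 / 3210480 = -21.40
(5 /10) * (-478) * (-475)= 113525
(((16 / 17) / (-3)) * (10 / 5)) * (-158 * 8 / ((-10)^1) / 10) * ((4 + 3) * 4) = -283136 / 1275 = -222.07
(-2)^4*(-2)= -32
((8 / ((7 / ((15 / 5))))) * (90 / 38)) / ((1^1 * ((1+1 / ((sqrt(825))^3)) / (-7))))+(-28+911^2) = 556875 * sqrt(33) / 1333599607+1106669174042676 / 1333599607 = 829836.16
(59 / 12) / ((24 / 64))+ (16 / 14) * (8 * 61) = 35962 / 63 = 570.83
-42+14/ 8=-161/ 4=-40.25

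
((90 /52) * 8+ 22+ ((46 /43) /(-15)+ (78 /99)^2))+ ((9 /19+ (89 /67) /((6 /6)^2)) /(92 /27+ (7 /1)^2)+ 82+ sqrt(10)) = 121.59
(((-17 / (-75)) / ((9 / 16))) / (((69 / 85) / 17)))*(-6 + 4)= -157216 / 9315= -16.88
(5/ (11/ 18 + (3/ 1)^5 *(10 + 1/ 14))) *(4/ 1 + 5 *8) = 6930/ 77111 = 0.09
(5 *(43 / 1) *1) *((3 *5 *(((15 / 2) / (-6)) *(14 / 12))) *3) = -112875 / 8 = -14109.38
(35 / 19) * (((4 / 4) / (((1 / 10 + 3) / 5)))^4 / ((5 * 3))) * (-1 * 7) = -306250000 / 52640697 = -5.82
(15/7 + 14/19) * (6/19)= 0.91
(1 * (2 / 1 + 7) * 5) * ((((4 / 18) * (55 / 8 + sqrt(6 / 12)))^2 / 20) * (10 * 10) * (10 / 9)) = 6875 * sqrt(2) / 81 + 127375 / 216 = 709.73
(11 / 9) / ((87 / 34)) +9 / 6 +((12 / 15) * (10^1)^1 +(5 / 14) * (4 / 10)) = 110941 / 10962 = 10.12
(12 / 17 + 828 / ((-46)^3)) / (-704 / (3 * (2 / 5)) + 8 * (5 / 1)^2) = -37629 / 20863760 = -0.00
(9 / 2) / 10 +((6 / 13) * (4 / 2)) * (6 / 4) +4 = 1517 / 260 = 5.83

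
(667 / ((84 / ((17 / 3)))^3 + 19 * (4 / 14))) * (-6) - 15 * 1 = -910374516 / 56103875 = -16.23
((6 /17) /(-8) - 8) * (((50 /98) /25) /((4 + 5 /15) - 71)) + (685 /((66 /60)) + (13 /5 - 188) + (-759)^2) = 4226109964291 /7330400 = 576518.33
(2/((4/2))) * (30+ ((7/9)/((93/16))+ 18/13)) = 342952/10881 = 31.52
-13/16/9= -13/144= -0.09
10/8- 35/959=665/548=1.21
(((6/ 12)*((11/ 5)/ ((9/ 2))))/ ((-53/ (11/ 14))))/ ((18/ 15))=-121/ 40068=-0.00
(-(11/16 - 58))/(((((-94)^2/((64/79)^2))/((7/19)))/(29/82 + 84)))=1420807136/10739581451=0.13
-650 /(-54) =325 /27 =12.04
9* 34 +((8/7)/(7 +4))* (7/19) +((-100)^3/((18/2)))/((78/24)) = -828516446/24453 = -33882.00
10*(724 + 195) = 9190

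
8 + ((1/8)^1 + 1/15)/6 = 5783/720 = 8.03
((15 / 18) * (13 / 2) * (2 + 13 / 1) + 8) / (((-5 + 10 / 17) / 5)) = -2023 / 20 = -101.15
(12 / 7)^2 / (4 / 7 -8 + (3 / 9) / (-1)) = -432 / 1141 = -0.38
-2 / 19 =-0.11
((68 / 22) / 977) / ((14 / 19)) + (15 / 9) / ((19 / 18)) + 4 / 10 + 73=535886852 / 7146755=74.98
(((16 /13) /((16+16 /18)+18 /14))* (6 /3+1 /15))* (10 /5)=20832 /74425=0.28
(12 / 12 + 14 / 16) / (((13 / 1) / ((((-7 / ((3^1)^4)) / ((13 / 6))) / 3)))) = -35 / 18252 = -0.00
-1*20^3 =-8000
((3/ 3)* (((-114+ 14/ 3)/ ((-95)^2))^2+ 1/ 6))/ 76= 244567043/ 111424455000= 0.00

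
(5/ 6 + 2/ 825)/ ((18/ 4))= 1379/ 7425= 0.19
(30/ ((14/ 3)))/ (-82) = -45/ 574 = -0.08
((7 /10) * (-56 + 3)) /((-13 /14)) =39.95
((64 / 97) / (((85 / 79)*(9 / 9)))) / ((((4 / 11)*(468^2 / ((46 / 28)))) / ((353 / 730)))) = 7055411 / 1153488527100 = 0.00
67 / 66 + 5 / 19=1603 / 1254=1.28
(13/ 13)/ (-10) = -1/ 10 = -0.10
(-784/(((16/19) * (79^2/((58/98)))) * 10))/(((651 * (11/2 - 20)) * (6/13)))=247/121886730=0.00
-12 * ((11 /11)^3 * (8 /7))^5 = -393216 /16807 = -23.40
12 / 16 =3 / 4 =0.75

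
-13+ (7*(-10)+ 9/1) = -74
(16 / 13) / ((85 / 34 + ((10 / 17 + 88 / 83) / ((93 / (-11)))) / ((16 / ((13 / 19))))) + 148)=319134336 / 39021983507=0.01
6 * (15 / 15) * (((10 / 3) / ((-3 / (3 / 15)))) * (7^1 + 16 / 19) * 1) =-10.46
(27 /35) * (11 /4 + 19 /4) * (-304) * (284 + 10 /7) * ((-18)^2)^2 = -2582344094976 /49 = -52700899897.47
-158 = -158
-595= -595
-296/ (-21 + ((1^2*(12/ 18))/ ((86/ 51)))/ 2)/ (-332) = -0.04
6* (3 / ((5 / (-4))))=-72 / 5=-14.40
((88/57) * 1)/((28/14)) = 44/57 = 0.77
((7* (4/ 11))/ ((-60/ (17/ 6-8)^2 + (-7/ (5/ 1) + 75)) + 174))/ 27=67270/ 175069323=0.00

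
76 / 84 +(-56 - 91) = -146.10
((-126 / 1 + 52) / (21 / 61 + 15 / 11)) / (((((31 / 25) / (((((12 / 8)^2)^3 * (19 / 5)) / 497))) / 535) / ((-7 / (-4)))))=-2849.14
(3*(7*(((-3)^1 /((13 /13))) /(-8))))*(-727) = -45801 /8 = -5725.12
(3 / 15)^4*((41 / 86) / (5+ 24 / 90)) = 123 / 849250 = 0.00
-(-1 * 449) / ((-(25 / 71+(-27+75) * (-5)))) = 31879 / 17015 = 1.87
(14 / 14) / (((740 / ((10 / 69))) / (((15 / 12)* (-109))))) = -545 / 20424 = -0.03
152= 152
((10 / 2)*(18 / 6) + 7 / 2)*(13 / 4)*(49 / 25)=23569 / 200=117.84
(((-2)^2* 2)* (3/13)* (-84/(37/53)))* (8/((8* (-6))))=17808/481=37.02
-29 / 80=-0.36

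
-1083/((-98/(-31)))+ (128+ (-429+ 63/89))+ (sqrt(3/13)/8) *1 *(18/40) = -5607145/8722+ 9 *sqrt(39)/2080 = -642.85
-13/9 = -1.44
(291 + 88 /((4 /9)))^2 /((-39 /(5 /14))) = -398535 /182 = -2189.75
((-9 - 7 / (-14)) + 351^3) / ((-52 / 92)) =-1989202955 / 26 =-76507805.96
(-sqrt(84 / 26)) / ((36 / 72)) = -2*sqrt(546) / 13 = -3.59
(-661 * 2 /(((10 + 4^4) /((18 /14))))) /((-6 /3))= 5949 /1862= 3.19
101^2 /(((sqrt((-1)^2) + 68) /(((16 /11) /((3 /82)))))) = 5877.78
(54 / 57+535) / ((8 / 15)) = 152745 / 152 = 1004.90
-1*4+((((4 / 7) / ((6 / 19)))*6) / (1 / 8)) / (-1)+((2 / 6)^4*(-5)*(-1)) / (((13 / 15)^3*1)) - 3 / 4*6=-8790235 / 92274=-95.26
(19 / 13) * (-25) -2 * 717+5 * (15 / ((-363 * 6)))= -1470.57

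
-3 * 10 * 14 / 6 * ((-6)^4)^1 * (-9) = 816480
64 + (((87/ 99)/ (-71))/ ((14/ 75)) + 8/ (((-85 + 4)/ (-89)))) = 64408139/ 885654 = 72.72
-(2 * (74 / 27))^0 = -1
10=10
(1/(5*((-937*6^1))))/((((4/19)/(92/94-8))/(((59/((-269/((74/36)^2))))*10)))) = -84405695/7676526168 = -0.01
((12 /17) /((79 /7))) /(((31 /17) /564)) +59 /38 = 1944779 /93062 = 20.90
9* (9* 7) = 567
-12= -12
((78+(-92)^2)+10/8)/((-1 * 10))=-34173/40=-854.32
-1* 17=-17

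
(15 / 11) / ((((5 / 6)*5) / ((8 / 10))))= 72 / 275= 0.26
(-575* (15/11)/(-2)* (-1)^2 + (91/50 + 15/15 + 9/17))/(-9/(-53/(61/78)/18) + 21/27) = 11462368671/91845050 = 124.80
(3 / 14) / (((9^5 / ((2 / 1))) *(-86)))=-1 / 11849166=-0.00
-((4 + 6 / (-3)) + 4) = -6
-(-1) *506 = 506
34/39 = 0.87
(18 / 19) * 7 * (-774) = -5132.84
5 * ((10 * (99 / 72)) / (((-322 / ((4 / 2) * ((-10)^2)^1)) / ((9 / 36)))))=-6875 / 644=-10.68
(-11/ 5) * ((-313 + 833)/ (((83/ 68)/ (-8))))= 622336/ 83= 7498.02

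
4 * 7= 28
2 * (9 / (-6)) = -3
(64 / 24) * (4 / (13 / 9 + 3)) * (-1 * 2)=-24 / 5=-4.80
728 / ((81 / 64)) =46592 / 81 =575.21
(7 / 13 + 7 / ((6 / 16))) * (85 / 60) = 12733 / 468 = 27.21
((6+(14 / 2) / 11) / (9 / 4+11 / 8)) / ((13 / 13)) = 584 / 319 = 1.83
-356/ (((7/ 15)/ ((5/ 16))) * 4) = -6675/ 112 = -59.60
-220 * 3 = -660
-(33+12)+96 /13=-489 /13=-37.62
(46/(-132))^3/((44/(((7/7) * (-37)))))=450179/12649824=0.04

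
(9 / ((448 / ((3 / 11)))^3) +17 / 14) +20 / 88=172521947379 / 119677386752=1.44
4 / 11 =0.36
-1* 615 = -615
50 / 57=0.88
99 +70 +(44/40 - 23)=1471/10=147.10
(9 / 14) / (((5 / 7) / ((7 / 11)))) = 63 / 110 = 0.57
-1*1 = -1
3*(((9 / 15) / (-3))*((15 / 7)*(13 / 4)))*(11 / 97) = -1287 / 2716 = -0.47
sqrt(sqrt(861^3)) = 861^(3/4) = 158.95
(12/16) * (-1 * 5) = -15/4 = -3.75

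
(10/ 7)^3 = 1000/ 343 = 2.92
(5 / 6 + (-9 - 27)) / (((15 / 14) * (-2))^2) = -10339 / 1350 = -7.66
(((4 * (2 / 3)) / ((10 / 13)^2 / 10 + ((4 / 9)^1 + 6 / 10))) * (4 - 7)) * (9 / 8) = -68445 / 8393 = -8.16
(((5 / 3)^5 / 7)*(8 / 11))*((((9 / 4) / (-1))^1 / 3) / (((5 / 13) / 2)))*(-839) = 4371.89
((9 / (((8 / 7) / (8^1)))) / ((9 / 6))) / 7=6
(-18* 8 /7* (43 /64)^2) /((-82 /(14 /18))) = 1849 /20992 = 0.09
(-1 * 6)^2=36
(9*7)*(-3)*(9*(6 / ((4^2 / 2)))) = -5103 / 4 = -1275.75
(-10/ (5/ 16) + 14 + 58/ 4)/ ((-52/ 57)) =399/ 104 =3.84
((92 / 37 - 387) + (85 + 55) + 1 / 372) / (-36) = 3365447 / 495504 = 6.79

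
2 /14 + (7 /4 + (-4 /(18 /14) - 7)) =-2071 /252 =-8.22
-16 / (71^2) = -16 / 5041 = -0.00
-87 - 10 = -97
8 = 8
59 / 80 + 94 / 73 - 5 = -17373 / 5840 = -2.97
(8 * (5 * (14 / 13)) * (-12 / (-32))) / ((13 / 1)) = 210 / 169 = 1.24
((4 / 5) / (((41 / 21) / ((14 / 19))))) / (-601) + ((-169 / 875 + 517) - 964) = -183195839426 / 409656625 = -447.19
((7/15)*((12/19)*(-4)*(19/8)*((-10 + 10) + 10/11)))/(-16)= 7/44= 0.16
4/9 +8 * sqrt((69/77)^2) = 5276/693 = 7.61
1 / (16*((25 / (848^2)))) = 44944 / 25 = 1797.76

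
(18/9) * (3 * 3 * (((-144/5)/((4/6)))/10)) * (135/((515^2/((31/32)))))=-0.04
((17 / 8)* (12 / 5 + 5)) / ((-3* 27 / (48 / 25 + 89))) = -1429717 / 81000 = -17.65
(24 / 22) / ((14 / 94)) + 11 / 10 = 8.42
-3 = -3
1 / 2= 0.50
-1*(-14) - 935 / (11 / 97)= -8231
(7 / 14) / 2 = 1 / 4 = 0.25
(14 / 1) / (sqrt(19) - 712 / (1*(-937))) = -9340016 / 16174467 +12291566*sqrt(19) / 16174467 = 2.74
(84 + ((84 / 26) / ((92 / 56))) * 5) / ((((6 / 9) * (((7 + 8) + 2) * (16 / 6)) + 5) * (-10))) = -126252 / 473915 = -0.27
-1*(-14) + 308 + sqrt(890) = sqrt(890) + 322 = 351.83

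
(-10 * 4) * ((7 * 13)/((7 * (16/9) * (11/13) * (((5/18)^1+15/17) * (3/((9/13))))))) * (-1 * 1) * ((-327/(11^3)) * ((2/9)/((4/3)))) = -5853627/2079022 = -2.82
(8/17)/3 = 0.16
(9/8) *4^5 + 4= 1156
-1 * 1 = -1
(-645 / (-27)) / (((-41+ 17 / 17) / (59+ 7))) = -473 / 12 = -39.42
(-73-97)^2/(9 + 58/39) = 2755.75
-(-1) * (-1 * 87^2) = -7569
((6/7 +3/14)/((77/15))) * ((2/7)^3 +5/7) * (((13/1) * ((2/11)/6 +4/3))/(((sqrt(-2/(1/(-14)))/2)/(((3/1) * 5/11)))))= 15136875 * sqrt(7)/28471058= 1.41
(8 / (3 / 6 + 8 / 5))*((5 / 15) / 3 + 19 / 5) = 14.90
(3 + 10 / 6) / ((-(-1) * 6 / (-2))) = -14 / 9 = -1.56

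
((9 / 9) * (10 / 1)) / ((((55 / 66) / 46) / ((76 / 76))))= 552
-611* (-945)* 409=236154555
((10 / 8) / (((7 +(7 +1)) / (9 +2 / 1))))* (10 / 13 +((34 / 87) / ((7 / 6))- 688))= -9969949 / 15834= -629.65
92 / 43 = 2.14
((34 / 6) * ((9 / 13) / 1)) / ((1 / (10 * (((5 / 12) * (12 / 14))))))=1275 / 91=14.01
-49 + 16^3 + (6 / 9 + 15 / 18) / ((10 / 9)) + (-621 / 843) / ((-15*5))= 113758911 / 28100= 4048.36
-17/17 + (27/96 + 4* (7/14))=1.28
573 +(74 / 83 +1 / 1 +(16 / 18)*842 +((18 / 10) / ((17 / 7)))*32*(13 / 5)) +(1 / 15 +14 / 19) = 8359212829 / 6032025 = 1385.81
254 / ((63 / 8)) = 2032 / 63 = 32.25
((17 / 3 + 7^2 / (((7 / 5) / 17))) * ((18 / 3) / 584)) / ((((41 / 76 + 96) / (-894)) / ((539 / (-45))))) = 499943276 / 730365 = 684.51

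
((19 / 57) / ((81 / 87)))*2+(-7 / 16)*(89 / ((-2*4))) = 57887 / 10368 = 5.58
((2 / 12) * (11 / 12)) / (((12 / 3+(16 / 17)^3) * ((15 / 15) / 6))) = 54043 / 284976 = 0.19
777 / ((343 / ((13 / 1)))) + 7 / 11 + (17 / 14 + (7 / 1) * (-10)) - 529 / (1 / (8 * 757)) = -3453548391 / 1078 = -3203662.70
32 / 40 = 4 / 5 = 0.80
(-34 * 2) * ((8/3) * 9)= -1632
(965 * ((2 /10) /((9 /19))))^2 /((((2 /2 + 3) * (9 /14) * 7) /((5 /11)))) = 67234445 /16038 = 4192.20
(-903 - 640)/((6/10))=-7715/3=-2571.67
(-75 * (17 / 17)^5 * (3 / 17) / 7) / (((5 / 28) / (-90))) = 16200 / 17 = 952.94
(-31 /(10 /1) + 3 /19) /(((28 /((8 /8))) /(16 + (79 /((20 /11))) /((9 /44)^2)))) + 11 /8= -235772909 /2154600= -109.43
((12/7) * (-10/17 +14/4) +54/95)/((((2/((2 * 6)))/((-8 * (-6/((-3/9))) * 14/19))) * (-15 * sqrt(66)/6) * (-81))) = -446976 * sqrt(66)/1687675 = -2.15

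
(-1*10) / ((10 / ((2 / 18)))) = -1 / 9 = -0.11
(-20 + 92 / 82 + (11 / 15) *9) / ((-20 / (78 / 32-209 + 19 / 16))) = -4135431 / 32800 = -126.08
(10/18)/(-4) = -0.14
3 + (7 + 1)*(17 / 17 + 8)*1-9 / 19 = 1416 / 19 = 74.53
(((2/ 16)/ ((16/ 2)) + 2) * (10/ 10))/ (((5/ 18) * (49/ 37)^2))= 4.14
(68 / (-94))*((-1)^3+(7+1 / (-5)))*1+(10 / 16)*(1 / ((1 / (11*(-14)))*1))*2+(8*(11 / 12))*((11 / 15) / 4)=-195.35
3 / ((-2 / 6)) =-9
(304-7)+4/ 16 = 1189/ 4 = 297.25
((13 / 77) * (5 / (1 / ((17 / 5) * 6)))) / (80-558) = -663 / 18403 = -0.04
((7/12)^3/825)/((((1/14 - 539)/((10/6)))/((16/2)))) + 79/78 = 5310818837/5243624100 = 1.01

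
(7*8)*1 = 56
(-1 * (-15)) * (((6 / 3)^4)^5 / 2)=7864320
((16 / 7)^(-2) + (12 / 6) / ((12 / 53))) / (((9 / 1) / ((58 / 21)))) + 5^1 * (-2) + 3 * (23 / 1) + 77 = 10071335 / 72576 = 138.77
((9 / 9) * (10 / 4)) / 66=5 / 132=0.04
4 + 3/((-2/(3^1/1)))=-1/2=-0.50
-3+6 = 3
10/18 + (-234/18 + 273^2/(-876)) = -256291/2628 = -97.52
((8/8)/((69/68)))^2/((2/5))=11560/4761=2.43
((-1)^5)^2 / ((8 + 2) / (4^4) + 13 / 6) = 384 / 847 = 0.45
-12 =-12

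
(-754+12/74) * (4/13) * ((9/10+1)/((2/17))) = -9009116/2405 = -3745.99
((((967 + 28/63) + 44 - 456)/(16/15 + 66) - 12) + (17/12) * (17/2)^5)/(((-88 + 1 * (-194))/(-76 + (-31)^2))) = -3581441323585/18156288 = -197256.25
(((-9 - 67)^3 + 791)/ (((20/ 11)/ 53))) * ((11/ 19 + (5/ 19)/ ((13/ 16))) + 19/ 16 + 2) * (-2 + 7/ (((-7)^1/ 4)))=2477724531645/ 7904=313477293.98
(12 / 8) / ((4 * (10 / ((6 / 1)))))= 9 / 40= 0.22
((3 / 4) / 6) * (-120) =-15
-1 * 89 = -89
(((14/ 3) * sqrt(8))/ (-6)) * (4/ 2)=-28 * sqrt(2)/ 9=-4.40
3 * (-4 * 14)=-168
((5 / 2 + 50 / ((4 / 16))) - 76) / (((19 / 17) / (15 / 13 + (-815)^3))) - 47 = -15134066042539 / 247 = -61271522439.43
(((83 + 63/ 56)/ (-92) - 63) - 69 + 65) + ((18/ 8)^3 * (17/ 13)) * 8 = 490351/ 9568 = 51.25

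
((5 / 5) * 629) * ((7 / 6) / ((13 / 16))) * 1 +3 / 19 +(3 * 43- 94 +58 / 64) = 22271345 / 23712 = 939.24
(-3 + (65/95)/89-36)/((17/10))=-659360/28747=-22.94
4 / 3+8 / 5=44 / 15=2.93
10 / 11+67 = 747 / 11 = 67.91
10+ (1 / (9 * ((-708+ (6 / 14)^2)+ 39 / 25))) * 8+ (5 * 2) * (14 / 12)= 42174295 / 1946619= 21.67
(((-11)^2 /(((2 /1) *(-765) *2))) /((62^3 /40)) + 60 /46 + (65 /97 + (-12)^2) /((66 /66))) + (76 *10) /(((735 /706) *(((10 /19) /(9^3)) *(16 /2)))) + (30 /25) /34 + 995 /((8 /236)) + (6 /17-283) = 310145675978945347 /1993114065348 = 155608.59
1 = 1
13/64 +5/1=333/64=5.20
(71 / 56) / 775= 71 / 43400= 0.00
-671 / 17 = -39.47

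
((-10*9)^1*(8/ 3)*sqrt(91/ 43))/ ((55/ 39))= -1872*sqrt(3913)/ 473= -247.57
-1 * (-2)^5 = 32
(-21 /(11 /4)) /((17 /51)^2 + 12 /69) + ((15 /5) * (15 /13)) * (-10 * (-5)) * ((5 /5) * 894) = 1305237456 /8437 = 154703.98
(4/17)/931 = 4/15827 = 0.00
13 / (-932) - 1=-945 / 932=-1.01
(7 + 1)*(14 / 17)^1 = 112 / 17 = 6.59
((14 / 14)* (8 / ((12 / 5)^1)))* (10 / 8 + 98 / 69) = 8.90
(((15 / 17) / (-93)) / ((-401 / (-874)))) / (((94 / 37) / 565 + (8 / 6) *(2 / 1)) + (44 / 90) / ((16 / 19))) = -6577549200 / 1034309781739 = -0.01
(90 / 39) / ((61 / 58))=1740 / 793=2.19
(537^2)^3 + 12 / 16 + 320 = 95919234805390919 / 4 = 23979808701347729.75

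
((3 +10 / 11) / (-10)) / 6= -43 / 660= -0.07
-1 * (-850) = 850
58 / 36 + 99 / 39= 971 / 234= 4.15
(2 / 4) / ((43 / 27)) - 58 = -4961 / 86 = -57.69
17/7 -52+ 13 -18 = -382/7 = -54.57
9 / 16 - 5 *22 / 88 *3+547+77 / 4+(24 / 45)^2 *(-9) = 224201 / 400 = 560.50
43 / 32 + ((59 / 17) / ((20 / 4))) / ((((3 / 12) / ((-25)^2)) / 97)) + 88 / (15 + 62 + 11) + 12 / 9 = 274710001 / 1632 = 168327.21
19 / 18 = 1.06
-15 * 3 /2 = -45 /2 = -22.50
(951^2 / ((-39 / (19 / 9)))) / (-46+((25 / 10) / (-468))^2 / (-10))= 85780626048 / 80600837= 1064.26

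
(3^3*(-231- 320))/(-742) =20.05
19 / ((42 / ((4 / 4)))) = 19 / 42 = 0.45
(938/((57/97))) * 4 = 363944/57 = 6384.98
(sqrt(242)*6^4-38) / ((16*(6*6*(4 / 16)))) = -19 / 72 + 99*sqrt(2) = 139.74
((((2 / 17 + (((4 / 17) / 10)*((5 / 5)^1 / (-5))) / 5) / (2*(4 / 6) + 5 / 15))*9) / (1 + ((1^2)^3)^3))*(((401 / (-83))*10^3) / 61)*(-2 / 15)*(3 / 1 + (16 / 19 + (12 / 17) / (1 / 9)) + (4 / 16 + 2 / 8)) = 24735104352 / 695023325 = 35.59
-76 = -76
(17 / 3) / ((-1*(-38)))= 17 / 114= 0.15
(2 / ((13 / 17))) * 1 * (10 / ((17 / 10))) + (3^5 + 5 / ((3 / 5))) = 10402 / 39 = 266.72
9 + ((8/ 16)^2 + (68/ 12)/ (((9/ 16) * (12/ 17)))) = 7621/ 324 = 23.52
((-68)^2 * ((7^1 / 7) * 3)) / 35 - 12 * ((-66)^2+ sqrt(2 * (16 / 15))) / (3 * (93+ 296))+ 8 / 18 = 43131772 / 122535 - 16 * sqrt(30) / 5835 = 351.98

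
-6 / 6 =-1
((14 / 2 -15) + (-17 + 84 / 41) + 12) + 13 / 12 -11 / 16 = -20773 / 1968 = -10.56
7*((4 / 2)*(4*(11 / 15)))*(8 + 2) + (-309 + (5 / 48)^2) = 234265 / 2304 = 101.68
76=76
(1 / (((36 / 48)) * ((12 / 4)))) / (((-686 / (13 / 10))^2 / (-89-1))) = -169 / 1176490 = -0.00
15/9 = 5/3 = 1.67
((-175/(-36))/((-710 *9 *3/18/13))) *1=-455/7668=-0.06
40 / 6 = 20 / 3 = 6.67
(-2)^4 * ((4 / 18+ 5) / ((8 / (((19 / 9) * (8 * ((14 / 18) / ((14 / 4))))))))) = 28576 / 729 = 39.20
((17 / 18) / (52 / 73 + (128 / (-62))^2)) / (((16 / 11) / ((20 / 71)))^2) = 721523605 / 101330391168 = 0.01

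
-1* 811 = -811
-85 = -85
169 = 169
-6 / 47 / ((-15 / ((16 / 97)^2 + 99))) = 1863494 / 2211115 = 0.84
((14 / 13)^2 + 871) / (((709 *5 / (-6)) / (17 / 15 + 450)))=-398968786 / 599105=-665.94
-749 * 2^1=-1498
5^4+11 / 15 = 9386 / 15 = 625.73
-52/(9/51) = -884/3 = -294.67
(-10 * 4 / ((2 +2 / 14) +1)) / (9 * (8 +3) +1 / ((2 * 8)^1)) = -448 / 3487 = -0.13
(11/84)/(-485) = -11/40740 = -0.00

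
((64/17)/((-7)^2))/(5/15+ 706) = 192/1765127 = 0.00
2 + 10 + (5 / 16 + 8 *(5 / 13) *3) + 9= 6353 / 208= 30.54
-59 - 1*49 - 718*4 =-2980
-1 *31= -31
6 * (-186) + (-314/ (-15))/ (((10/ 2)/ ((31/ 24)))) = -999533/ 900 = -1110.59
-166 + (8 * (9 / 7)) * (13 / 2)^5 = 3336989 / 28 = 119178.18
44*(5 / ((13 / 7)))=1540 / 13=118.46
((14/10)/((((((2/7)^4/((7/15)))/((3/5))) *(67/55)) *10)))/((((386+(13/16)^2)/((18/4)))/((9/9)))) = 0.06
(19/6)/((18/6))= 1.06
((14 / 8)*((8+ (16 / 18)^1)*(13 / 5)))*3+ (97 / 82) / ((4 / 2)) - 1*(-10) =64907 / 492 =131.92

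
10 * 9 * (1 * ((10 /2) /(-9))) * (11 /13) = -550 /13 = -42.31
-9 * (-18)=162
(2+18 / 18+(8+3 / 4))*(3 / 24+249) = 93671 / 32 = 2927.22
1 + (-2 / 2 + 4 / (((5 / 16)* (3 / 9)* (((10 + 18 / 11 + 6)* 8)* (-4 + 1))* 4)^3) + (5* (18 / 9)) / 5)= 3650690669 / 1825346000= 2.00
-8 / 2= -4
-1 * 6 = -6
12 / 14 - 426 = -2976 / 7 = -425.14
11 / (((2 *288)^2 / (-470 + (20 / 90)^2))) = -209363 / 13436928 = -0.02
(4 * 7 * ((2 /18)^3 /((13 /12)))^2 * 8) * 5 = 17920 /9979281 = 0.00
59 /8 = 7.38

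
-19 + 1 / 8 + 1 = -143 / 8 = -17.88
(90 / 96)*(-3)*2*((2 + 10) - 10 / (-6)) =-615 / 8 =-76.88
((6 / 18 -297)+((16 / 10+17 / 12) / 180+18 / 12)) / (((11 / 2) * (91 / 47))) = -149818093 / 5405400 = -27.72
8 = 8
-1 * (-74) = 74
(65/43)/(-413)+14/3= 248431/53277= 4.66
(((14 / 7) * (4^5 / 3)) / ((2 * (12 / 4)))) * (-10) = -10240 / 9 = -1137.78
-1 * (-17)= 17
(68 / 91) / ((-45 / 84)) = -272 / 195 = -1.39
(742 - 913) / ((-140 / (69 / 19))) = 621 / 140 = 4.44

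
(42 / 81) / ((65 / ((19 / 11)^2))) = 5054 / 212355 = 0.02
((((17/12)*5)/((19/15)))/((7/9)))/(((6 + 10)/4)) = 1.80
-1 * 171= -171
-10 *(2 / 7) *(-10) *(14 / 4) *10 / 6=500 / 3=166.67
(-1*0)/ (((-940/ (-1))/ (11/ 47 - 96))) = 0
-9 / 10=-0.90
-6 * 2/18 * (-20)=40/3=13.33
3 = 3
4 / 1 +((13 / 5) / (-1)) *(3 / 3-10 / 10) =4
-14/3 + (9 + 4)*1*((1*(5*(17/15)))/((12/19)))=4031/36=111.97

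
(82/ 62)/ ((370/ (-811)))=-33251/ 11470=-2.90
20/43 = 0.47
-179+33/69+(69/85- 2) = -351333/1955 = -179.71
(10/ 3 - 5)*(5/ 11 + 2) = -45/ 11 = -4.09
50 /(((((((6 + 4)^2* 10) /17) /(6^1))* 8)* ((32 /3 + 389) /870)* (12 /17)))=1.97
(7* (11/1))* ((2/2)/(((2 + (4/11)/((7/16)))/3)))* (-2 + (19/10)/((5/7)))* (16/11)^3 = 165.72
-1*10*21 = -210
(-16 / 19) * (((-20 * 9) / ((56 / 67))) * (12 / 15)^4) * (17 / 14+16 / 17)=16671744 / 104125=160.11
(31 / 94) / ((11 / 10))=155 / 517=0.30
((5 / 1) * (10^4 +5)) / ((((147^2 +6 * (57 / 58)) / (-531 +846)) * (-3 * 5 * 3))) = -3385025 / 208944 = -16.20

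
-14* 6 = -84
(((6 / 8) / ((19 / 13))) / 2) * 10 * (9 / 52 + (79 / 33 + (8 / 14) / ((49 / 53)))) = 9373535 / 1146992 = 8.17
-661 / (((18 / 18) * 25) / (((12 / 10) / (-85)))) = 3966 / 10625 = 0.37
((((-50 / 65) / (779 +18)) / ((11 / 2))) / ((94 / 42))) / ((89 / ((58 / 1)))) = -24360 / 476740693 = -0.00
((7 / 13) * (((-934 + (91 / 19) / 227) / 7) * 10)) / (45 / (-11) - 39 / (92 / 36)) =5095737515 / 137256912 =37.13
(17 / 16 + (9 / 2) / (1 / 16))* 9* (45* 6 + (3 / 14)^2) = 79552287 / 448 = 177572.07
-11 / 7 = -1.57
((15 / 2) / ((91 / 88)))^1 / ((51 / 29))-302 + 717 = 419.12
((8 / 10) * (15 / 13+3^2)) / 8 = 1.02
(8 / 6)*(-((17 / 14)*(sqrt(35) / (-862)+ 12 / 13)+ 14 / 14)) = -772 / 273+ 17*sqrt(35) / 9051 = -2.82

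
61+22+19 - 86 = 16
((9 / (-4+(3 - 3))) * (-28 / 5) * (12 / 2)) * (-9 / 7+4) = 1026 / 5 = 205.20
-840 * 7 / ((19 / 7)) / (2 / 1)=-20580 / 19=-1083.16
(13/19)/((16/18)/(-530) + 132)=31005/5981504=0.01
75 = 75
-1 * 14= -14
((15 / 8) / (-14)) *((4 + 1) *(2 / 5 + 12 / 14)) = -165 / 196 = -0.84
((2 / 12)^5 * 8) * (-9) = -1 / 108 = -0.01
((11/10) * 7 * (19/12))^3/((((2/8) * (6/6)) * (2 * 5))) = 3131359847/4320000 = 724.85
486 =486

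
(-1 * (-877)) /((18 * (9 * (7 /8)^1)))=3508 /567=6.19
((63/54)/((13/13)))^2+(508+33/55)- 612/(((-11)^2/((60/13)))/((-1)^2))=137780789/283140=486.62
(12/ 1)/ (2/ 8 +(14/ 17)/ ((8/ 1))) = 34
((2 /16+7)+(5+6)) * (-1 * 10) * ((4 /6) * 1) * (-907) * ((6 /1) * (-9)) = -5918175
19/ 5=3.80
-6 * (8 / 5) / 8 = -6 / 5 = -1.20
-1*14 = -14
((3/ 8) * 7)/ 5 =21/ 40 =0.52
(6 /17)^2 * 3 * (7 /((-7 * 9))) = -12 /289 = -0.04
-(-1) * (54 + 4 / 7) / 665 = 382 / 4655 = 0.08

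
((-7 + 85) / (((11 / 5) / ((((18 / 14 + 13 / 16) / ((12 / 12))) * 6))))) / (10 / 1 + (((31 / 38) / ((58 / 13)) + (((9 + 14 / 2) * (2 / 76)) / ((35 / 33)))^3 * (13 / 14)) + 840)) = 390809765653125 / 744448076780287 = 0.52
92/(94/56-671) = -2576/18741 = -0.14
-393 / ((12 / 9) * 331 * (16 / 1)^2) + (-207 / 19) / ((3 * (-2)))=1.81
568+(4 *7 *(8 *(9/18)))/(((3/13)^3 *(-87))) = 1088168/2349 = 463.25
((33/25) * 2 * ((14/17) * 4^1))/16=231/425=0.54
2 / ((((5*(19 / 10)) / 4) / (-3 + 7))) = 64 / 19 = 3.37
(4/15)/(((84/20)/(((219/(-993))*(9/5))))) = -292/11585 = -0.03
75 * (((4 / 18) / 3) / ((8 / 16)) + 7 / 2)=273.61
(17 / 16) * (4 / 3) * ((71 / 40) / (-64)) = -1207 / 30720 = -0.04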